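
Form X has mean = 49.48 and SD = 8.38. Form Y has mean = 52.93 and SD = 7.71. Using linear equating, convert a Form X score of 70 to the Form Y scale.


slope = SD_Y / SD_X = 7.71 / 8.38 ~ 0.92
intercept = mean_Y - slope * mean_X = 52.93 - (7.71 / 8.38) * 49.48 ~ 7.406
Y = slope * X + intercept. To avoid rounding drift from the rounded slope/intercept, evaluate the equivalent form Y = mean_Y + SD_Y * (X - mean_X) / SD_X at full precision:
Y = 52.93 + 7.71 * (70 - 49.48) / 8.38
Y = 52.93 + 7.71 * 20.52 / 8.38
Y = 52.93 + 158.2092 / 8.38
Y = 52.93 + 18.8794
Y = 71.8094

71.8094


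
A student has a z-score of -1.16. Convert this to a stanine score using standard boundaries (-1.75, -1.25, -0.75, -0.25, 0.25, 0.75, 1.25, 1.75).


Stanine boundaries: [-1.75, -1.25, -0.75, -0.25, 0.25, 0.75, 1.25, 1.75]
z = -1.16
Check each boundary:
  z >= -1.75 -> could be stanine 2
  z >= -1.25 -> could be stanine 3
  z < -0.75
  z < -0.25
  z < 0.25
  z < 0.75
  z < 1.25
  z < 1.75
Highest qualifying boundary gives stanine = 3

3


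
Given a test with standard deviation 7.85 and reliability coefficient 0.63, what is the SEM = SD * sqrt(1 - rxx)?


SEM = SD * sqrt(1 - rxx)
SEM = 7.85 * sqrt(1 - 0.63)
SEM = 7.85 * sqrt(0.37) = 7.85 * 0.608276
SEM = 4.775

4.775


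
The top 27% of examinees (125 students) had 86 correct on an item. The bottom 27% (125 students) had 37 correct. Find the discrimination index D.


p_upper = 86/125 = 0.688
p_lower = 37/125 = 0.296
D = 0.688 - 0.296 = 0.392

0.392


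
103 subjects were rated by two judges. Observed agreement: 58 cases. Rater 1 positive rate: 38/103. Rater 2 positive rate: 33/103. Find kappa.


P_o = 58/103 = 0.563107
P_e = (38*33 + 65*70) / 10609 = 0.547083
kappa = (P_o - P_e) / (1 - P_e)
kappa = (0.563107 - 0.547083) / (1 - 0.547083)
kappa = 0.0354

0.0354


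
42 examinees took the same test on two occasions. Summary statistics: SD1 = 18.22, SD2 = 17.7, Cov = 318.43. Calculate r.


r = cov(X,Y) / (SD_X * SD_Y)
r = 318.43 / (18.22 * 17.7)
r = 318.43 / 322.494
r = 0.9874

0.9874


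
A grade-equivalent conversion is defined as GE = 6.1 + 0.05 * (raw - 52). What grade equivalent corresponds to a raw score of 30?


raw - median = 30 - 52 = -22
slope * diff = 0.05 * -22 = -1.1
GE = 6.1 + -1.1
GE = 5.0

5.0


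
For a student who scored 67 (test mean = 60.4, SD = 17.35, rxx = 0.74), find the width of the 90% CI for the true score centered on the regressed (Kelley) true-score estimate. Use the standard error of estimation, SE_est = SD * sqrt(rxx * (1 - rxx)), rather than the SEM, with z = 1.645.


True score estimate = 0.74*67 + 0.26*60.4 = 65.284
SE_est = SD * sqrt(rxx * (1 - rxx)) = 17.35 * sqrt(0.74 * 0.26) = 17.35 * sqrt(0.1924) = 7.610304
CI = T_est +/- z * SE_est, so width = 2 * z * SE_est = 2 * 1.645 * 7.610304
Width = 25.0379

25.0379


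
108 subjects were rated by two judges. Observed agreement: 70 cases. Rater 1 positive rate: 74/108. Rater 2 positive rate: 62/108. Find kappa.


P_o = 70/108 = 0.648148
P_e = (74*62 + 34*46) / 11664 = 0.527435
kappa = (P_o - P_e) / (1 - P_e)
kappa = (0.648148 - 0.527435) / (1 - 0.527435)
kappa = 0.2554

0.2554


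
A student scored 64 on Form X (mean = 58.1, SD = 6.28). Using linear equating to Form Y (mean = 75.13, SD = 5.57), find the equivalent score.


slope = SD_Y / SD_X = 5.57 / 6.28 ~ 0.8869
intercept = mean_Y - slope * mean_X = 75.13 - (5.57 / 6.28) * 58.1 ~ 23.5986
Y = slope * X + intercept. To avoid rounding drift from the rounded slope/intercept, evaluate the equivalent form Y = mean_Y + SD_Y * (X - mean_X) / SD_X at full precision:
Y = 75.13 + 5.57 * (64 - 58.1) / 6.28
Y = 75.13 + 5.57 * 5.9 / 6.28
Y = 75.13 + 32.863 / 6.28
Y = 75.13 + 5.233
Y = 80.363

80.363


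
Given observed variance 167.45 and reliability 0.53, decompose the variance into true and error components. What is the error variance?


var_true = rxx * var_obs = 0.53 * 167.45 = 88.7485
var_error = var_obs - var_true
var_error = 167.45 - 88.7485
var_error = 78.7015

78.7015


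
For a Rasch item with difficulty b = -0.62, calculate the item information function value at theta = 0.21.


P = 1/(1+exp(-(0.21--0.62))) = 0.6964
I = P*(1-P) = 0.6964 * 0.3036
I = 0.2114

0.2114


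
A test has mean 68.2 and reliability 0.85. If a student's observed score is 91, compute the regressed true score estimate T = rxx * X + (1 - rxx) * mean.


T_est = rxx * X + (1 - rxx) * mean
T_est = 0.85 * 91 + 0.15 * 68.2
T_est = 77.35 + 10.23
T_est = 87.58

87.58


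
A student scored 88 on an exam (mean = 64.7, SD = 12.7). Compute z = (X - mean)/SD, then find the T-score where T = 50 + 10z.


z = (X - mean) / SD = (88 - 64.7) / 12.7
z = 23.3 / 12.7
z = 1.8346
T-score = T = 50 + 10z
Carry z at full precision (z = 23.3 / 12.7) into the conversion:
T-score = 50 + 10 * (23.3 / 12.7) = 50 + 233 / 12.7
T-score = 50 + 18.3465
T-score = 68.3465

68.3465


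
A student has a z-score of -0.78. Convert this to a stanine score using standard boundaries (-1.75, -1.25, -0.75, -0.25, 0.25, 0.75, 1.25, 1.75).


Stanine boundaries: [-1.75, -1.25, -0.75, -0.25, 0.25, 0.75, 1.25, 1.75]
z = -0.78
Check each boundary:
  z >= -1.75 -> could be stanine 2
  z >= -1.25 -> could be stanine 3
  z < -0.75
  z < -0.25
  z < 0.25
  z < 0.75
  z < 1.25
  z < 1.75
Highest qualifying boundary gives stanine = 3

3


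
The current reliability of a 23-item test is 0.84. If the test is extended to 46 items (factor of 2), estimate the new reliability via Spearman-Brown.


r_new = (n * rxx) / (1 + (n-1) * rxx)
r_new = (2 * 0.84) / (1 + 1 * 0.84)
r_new = 1.68 / 1.84
r_new = 0.913

0.913


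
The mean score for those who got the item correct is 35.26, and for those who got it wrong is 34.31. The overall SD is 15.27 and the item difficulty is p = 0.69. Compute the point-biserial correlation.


q = 1 - p = 0.31
rpb = ((M1 - M0) / SD) * sqrt(p * q)
rpb = ((35.26 - 34.31) / 15.27) * sqrt(0.69 * 0.31)
rpb = 0.0288

0.0288


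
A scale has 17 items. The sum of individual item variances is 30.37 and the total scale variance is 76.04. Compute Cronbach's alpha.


alpha = (k/(k-1)) * (1 - sum(si^2)/s_total^2)
= (17/16) * (1 - 30.37/76.04)
alpha = 0.6381

0.6381


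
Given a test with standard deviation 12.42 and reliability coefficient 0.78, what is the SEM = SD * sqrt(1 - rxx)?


SEM = SD * sqrt(1 - rxx)
SEM = 12.42 * sqrt(1 - 0.78)
SEM = 12.42 * sqrt(0.22) = 12.42 * 0.469042
SEM = 5.8255

5.8255


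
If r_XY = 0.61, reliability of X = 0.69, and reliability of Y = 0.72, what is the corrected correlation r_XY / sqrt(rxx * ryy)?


r_corrected = rxy / sqrt(rxx * ryy)
= 0.61 / sqrt(0.69 * 0.72)
= 0.61 / sqrt(0.4968)
= 0.61 / 0.70484
r_corrected = 0.8654

0.8654


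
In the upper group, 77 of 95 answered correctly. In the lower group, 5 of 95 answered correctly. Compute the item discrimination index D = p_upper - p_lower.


p_upper = 77/95 = 0.8105
p_lower = 5/95 = 0.0526
D = 0.8105 - 0.0526 = 0.7579

0.7579


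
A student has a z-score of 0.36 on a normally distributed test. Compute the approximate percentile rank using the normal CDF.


CDF(z) = 0.5 * (1 + erf(z/sqrt(2)))
erf(0.2546) = 0.2812
CDF = 0.6406
Percentile rank = 0.6406 * 100 = 64.06

64.06


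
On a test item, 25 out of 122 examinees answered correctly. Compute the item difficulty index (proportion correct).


Item difficulty p = number correct / total examinees
p = 25 / 122
p = 0.2049

0.2049


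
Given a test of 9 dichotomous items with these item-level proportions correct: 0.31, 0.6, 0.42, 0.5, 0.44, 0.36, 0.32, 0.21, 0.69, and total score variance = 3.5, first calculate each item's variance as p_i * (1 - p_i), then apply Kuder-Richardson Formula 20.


For each item, compute p_i * q_i:
  Item 1: 0.31 * 0.69 = 0.2139
  Item 2: 0.6 * 0.4 = 0.24
  Item 3: 0.42 * 0.58 = 0.2436
  Item 4: 0.5 * 0.5 = 0.25
  Item 5: 0.44 * 0.56 = 0.2464
  Item 6: 0.36 * 0.64 = 0.2304
  Item 7: 0.32 * 0.68 = 0.2176
  Item 8: 0.21 * 0.79 = 0.1659
  Item 9: 0.69 * 0.31 = 0.2139
Sum(p_i * q_i) = 0.2139 + 0.24 + 0.2436 + 0.25 + 0.2464 + 0.2304 + 0.2176 + 0.1659 + 0.2139 = 2.0217
KR-20 = (k/(k-1)) * (1 - Sum(p_i*q_i) / Var_total)
= (9/8) * (1 - 2.0217/3.5)
= 1.125 * 0.4224
KR-20 = 0.4752

0.4752


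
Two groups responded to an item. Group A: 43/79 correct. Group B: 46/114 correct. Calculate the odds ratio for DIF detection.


Odds_A = 43/36 = 1.1944
Odds_B = 46/68 = 0.6765
OR = Odds_A / Odds_B = 1.1944 / 0.6765
Exactly, OR = (43 * 68) / (36 * 46) = 2924 / 1656
OR = 1.7657

1.7657


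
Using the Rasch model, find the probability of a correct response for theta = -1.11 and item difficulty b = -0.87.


theta - b = -1.11 - -0.87 = -0.24
exp(-(theta - b)) = exp(0.24) = 1.2712
P = 1 / (1 + 1.2712)
P = 0.4403

0.4403


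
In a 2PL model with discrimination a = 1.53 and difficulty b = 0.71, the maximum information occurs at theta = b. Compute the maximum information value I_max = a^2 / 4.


For 2PL, max info at theta = b = 0.71
I_max = a^2 / 4 = 1.53^2 / 4
= 2.3409 / 4
I_max = 0.5852

0.5852


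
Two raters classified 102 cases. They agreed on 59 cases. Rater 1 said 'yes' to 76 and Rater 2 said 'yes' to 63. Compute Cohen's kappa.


P_o = 59/102 = 0.578431
P_e = (76*63 + 26*39) / 10404 = 0.55767
kappa = (P_o - P_e) / (1 - P_e)
kappa = (0.578431 - 0.55767) / (1 - 0.55767)
kappa = 0.0469

0.0469


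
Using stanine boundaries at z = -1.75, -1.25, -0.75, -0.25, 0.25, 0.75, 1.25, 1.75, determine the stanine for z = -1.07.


Stanine boundaries: [-1.75, -1.25, -0.75, -0.25, 0.25, 0.75, 1.25, 1.75]
z = -1.07
Check each boundary:
  z >= -1.75 -> could be stanine 2
  z >= -1.25 -> could be stanine 3
  z < -0.75
  z < -0.25
  z < 0.25
  z < 0.75
  z < 1.25
  z < 1.75
Highest qualifying boundary gives stanine = 3

3


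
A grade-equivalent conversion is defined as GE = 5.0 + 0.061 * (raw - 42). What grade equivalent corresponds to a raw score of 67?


raw - median = 67 - 42 = 25
slope * diff = 0.061 * 25 = 1.525
GE = 5.0 + 1.525
GE = 6.525

6.525


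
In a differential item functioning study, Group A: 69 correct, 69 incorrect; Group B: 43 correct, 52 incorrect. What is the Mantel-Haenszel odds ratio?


Odds_A = 69/69 = 1.0
Odds_B = 43/52 = 0.8269
OR = Odds_A / Odds_B = 1.0 / 0.8269
Exactly, OR = (69 * 52) / (69 * 43) = 3588 / 2967
OR = 1.2093

1.2093


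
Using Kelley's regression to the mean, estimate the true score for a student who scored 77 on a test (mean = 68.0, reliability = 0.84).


T_est = rxx * X + (1 - rxx) * mean
T_est = 0.84 * 77 + 0.16 * 68.0
T_est = 64.68 + 10.88
T_est = 75.56

75.56


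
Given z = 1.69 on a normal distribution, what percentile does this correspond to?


CDF(z) = 0.5 * (1 + erf(z/sqrt(2)))
erf(1.195) = 0.909
CDF = 0.9545
Percentile rank = 0.9545 * 100 = 95.45

95.45


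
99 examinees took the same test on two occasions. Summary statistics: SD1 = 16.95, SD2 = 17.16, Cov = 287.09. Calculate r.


r = cov(X,Y) / (SD_X * SD_Y)
r = 287.09 / (16.95 * 17.16)
r = 287.09 / 290.862
r = 0.987

0.987


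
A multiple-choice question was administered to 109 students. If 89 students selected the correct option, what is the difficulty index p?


Item difficulty p = number correct / total examinees
p = 89 / 109
p = 0.8165

0.8165


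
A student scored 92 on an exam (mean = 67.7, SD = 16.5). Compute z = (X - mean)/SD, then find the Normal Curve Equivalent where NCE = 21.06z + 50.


z = (X - mean) / SD = (92 - 67.7) / 16.5
z = 24.3 / 16.5
z = 1.4727
NCE = NCE = 21.06z + 50
Carry z at full precision (z = 24.3 / 16.5) into the conversion:
NCE = 21.06 * (24.3 / 16.5) + 50 = 511.758 / 16.5 + 50
NCE = 31.0156 + 50
NCE = 81.0156

81.0156


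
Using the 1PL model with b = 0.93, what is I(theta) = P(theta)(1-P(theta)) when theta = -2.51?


P = 1/(1+exp(-(-2.51-0.93))) = 0.0311
I = P*(1-P) = 0.0311 * 0.9689
I = 0.0301

0.0301


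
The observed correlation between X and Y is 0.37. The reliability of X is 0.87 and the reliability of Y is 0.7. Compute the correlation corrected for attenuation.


r_corrected = rxy / sqrt(rxx * ryy)
= 0.37 / sqrt(0.87 * 0.7)
= 0.37 / sqrt(0.609)
= 0.37 / 0.780385
r_corrected = 0.4741

0.4741


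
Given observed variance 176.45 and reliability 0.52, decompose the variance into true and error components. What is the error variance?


var_true = rxx * var_obs = 0.52 * 176.45 = 91.754
var_error = var_obs - var_true
var_error = 176.45 - 91.754
var_error = 84.696

84.696


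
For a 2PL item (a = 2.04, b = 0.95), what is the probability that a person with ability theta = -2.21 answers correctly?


a*(theta - b) = 2.04 * (-2.21 - 0.95) = -6.4464
exp(--6.4464) = 630.4287
P = 1 / (1 + 630.4287)
P = 0.0016

0.0016


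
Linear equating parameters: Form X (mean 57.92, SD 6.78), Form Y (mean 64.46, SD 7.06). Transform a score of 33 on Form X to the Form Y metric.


slope = SD_Y / SD_X = 7.06 / 6.78 ~ 1.0413
intercept = mean_Y - slope * mean_X = 64.46 - (7.06 / 6.78) * 57.92 ~ 4.148
Y = slope * X + intercept. To avoid rounding drift from the rounded slope/intercept, evaluate the equivalent form Y = mean_Y + SD_Y * (X - mean_X) / SD_X at full precision:
Y = 64.46 + 7.06 * (33 - 57.92) / 6.78
Y = 64.46 - 7.06 * 24.92 / 6.78
Y = 64.46 - 175.9352 / 6.78
Y = 64.46 - 25.9491
Y = 38.5109

38.5109


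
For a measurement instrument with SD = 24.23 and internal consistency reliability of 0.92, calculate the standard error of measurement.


SEM = SD * sqrt(1 - rxx)
SEM = 24.23 * sqrt(1 - 0.92)
SEM = 24.23 * sqrt(0.08) = 24.23 * 0.282843
SEM = 6.8533

6.8533


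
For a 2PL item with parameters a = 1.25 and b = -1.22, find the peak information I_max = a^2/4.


For 2PL, max info at theta = b = -1.22
I_max = a^2 / 4 = 1.25^2 / 4
= 1.5625 / 4
I_max = 0.3906

0.3906


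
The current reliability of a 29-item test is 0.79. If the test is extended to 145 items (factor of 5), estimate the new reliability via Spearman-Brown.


r_new = (n * rxx) / (1 + (n-1) * rxx)
r_new = (5 * 0.79) / (1 + 4 * 0.79)
r_new = 3.95 / 4.16
r_new = 0.9495

0.9495


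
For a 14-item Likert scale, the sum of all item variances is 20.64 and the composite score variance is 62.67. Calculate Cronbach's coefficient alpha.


alpha = (k/(k-1)) * (1 - sum(si^2)/s_total^2)
= (14/13) * (1 - 20.64/62.67)
alpha = 0.7222

0.7222


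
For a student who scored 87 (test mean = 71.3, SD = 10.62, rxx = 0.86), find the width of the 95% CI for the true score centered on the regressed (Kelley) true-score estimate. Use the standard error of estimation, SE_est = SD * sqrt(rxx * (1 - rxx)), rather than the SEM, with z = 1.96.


True score estimate = 0.86*87 + 0.14*71.3 = 84.802
SE_est = SD * sqrt(rxx * (1 - rxx)) = 10.62 * sqrt(0.86 * 0.14) = 10.62 * sqrt(0.1204) = 3.685002
CI = T_est +/- z * SE_est, so width = 2 * z * SE_est = 2 * 1.96 * 3.685002
Width = 14.4452

14.4452


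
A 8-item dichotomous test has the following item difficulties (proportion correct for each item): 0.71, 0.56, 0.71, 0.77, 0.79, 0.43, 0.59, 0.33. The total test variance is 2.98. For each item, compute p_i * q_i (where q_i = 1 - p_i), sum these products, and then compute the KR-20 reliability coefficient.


For each item, compute p_i * q_i:
  Item 1: 0.71 * 0.29 = 0.2059
  Item 2: 0.56 * 0.44 = 0.2464
  Item 3: 0.71 * 0.29 = 0.2059
  Item 4: 0.77 * 0.23 = 0.1771
  Item 5: 0.79 * 0.21 = 0.1659
  Item 6: 0.43 * 0.57 = 0.2451
  Item 7: 0.59 * 0.41 = 0.2419
  Item 8: 0.33 * 0.67 = 0.2211
Sum(p_i * q_i) = 0.2059 + 0.2464 + 0.2059 + 0.1771 + 0.1659 + 0.2451 + 0.2419 + 0.2211 = 1.7093
KR-20 = (k/(k-1)) * (1 - Sum(p_i*q_i) / Var_total)
= (8/7) * (1 - 1.7093/2.98)
= 1.1429 * 0.4264
KR-20 = 0.4873

0.4873


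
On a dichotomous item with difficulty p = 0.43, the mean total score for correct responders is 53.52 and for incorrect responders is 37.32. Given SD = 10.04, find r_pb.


q = 1 - p = 0.57
rpb = ((M1 - M0) / SD) * sqrt(p * q)
rpb = ((53.52 - 37.32) / 10.04) * sqrt(0.43 * 0.57)
rpb = 0.7988

0.7988


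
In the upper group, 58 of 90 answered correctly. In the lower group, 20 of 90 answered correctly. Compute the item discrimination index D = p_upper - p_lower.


p_upper = 58/90 = 0.6444
p_lower = 20/90 = 0.2222
D = 0.6444 - 0.2222 = 0.4222

0.4222


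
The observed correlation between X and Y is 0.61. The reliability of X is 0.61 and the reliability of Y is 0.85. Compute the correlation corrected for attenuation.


r_corrected = rxy / sqrt(rxx * ryy)
= 0.61 / sqrt(0.61 * 0.85)
= 0.61 / sqrt(0.5185)
= 0.61 / 0.720069
r_corrected = 0.8471

0.8471


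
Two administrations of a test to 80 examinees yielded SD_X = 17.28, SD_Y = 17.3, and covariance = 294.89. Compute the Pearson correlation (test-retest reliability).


r = cov(X,Y) / (SD_X * SD_Y)
r = 294.89 / (17.28 * 17.3)
r = 294.89 / 298.944
r = 0.9864

0.9864


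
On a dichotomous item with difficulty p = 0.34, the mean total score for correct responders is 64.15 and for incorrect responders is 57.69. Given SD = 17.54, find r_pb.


q = 1 - p = 0.66
rpb = ((M1 - M0) / SD) * sqrt(p * q)
rpb = ((64.15 - 57.69) / 17.54) * sqrt(0.34 * 0.66)
rpb = 0.1745

0.1745


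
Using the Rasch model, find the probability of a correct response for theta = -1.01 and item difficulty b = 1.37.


theta - b = -1.01 - 1.37 = -2.38
exp(-(theta - b)) = exp(2.38) = 10.8049
P = 1 / (1 + 10.8049)
P = 0.0847

0.0847


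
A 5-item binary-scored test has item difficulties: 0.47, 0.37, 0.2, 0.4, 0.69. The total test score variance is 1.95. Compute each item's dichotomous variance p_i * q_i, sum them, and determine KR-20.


For each item, compute p_i * q_i:
  Item 1: 0.47 * 0.53 = 0.2491
  Item 2: 0.37 * 0.63 = 0.2331
  Item 3: 0.2 * 0.8 = 0.16
  Item 4: 0.4 * 0.6 = 0.24
  Item 5: 0.69 * 0.31 = 0.2139
Sum(p_i * q_i) = 0.2491 + 0.2331 + 0.16 + 0.24 + 0.2139 = 1.0961
KR-20 = (k/(k-1)) * (1 - Sum(p_i*q_i) / Var_total)
= (5/4) * (1 - 1.0961/1.95)
= 1.25 * 0.4379
KR-20 = 0.5474

0.5474


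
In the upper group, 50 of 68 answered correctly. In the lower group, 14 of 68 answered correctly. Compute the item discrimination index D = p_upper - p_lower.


p_upper = 50/68 = 0.7353
p_lower = 14/68 = 0.2059
D = 0.7353 - 0.2059 = 0.5294

0.5294


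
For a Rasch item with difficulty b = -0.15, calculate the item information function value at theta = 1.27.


P = 1/(1+exp(-(1.27--0.15))) = 0.8053
I = P*(1-P) = 0.8053 * 0.1947
I = 0.1568

0.1568


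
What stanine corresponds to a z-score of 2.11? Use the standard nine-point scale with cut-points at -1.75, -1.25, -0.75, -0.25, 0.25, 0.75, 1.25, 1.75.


Stanine boundaries: [-1.75, -1.25, -0.75, -0.25, 0.25, 0.75, 1.25, 1.75]
z = 2.11
Check each boundary:
  z >= -1.75 -> could be stanine 2
  z >= -1.25 -> could be stanine 3
  z >= -0.75 -> could be stanine 4
  z >= -0.25 -> could be stanine 5
  z >= 0.25 -> could be stanine 6
  z >= 0.75 -> could be stanine 7
  z >= 1.25 -> could be stanine 8
  z >= 1.75 -> could be stanine 9
Highest qualifying boundary gives stanine = 9

9


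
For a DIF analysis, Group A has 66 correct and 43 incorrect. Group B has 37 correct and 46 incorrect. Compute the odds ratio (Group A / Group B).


Odds_A = 66/43 = 1.5349
Odds_B = 37/46 = 0.8043
OR = Odds_A / Odds_B = 1.5349 / 0.8043
Exactly, OR = (66 * 46) / (43 * 37) = 3036 / 1591
OR = 1.9082

1.9082


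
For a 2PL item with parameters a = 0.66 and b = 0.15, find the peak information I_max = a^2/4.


For 2PL, max info at theta = b = 0.15
I_max = a^2 / 4 = 0.66^2 / 4
= 0.4356 / 4
I_max = 0.1089

0.1089


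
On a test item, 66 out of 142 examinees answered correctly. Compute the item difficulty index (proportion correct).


Item difficulty p = number correct / total examinees
p = 66 / 142
p = 0.4648

0.4648


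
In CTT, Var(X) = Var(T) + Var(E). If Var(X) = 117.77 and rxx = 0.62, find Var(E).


var_true = rxx * var_obs = 0.62 * 117.77 = 73.0174
var_error = var_obs - var_true
var_error = 117.77 - 73.0174
var_error = 44.7526

44.7526


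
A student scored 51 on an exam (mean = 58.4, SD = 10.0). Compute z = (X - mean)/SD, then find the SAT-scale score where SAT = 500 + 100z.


z = (X - mean) / SD = (51 - 58.4) / 10.0
z = -7.4 / 10.0
z = -0.74
SAT-scale = SAT = 500 + 100z
Carry z at full precision (z = -7.4 / 10.0) into the conversion:
SAT-scale = 500 + 100 * (-7.4 / 10.0) = 500 + -740 / 10.0
SAT-scale = 500 + -74.0
SAT-scale = 426.0

426.0


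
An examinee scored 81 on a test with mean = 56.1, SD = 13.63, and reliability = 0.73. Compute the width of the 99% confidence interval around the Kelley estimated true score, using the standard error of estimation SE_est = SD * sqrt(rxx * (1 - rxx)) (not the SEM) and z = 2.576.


True score estimate = 0.73*81 + 0.27*56.1 = 74.277
SE_est = SD * sqrt(rxx * (1 - rxx)) = 13.63 * sqrt(0.73 * 0.27) = 13.63 * sqrt(0.1971) = 6.051167
CI = T_est +/- z * SE_est, so width = 2 * z * SE_est = 2 * 2.576 * 6.051167
Width = 31.1756

31.1756


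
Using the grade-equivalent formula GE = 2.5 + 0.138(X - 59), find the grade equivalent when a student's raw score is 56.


raw - median = 56 - 59 = -3
slope * diff = 0.138 * -3 = -0.414
GE = 2.5 + -0.414
GE = 2.086

2.086


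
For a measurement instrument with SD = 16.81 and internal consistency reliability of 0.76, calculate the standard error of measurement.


SEM = SD * sqrt(1 - rxx)
SEM = 16.81 * sqrt(1 - 0.76)
SEM = 16.81 * sqrt(0.24) = 16.81 * 0.489898
SEM = 8.2352

8.2352


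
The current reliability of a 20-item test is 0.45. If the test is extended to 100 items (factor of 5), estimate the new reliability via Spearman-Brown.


r_new = (n * rxx) / (1 + (n-1) * rxx)
r_new = (5 * 0.45) / (1 + 4 * 0.45)
r_new = 2.25 / 2.8
r_new = 0.8036

0.8036


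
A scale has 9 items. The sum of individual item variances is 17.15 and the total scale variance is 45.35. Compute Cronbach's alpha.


alpha = (k/(k-1)) * (1 - sum(si^2)/s_total^2)
= (9/8) * (1 - 17.15/45.35)
alpha = 0.6996

0.6996


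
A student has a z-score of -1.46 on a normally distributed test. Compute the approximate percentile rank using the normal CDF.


CDF(z) = 0.5 * (1 + erf(z/sqrt(2)))
erf(-1.0324) = -0.8557
CDF = 0.0721
Percentile rank = 0.0721 * 100 = 7.21

7.21


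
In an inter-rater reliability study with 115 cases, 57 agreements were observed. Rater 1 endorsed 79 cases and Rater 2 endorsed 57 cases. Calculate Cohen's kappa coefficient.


P_o = 57/115 = 0.495652
P_e = (79*57 + 36*58) / 13225 = 0.498374
kappa = (P_o - P_e) / (1 - P_e)
kappa = (0.495652 - 0.498374) / (1 - 0.498374)
kappa = -0.0054

-0.0054


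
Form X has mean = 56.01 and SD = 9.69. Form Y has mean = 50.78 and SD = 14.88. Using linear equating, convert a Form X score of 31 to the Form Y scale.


slope = SD_Y / SD_X = 14.88 / 9.69 ~ 1.5356
intercept = mean_Y - slope * mean_X = 50.78 - (14.88 / 9.69) * 56.01 ~ -35.2292
Y = slope * X + intercept. To avoid rounding drift from the rounded slope/intercept, evaluate the equivalent form Y = mean_Y + SD_Y * (X - mean_X) / SD_X at full precision:
Y = 50.78 + 14.88 * (31 - 56.01) / 9.69
Y = 50.78 - 14.88 * 25.01 / 9.69
Y = 50.78 - 372.1488 / 9.69
Y = 50.78 - 38.4054
Y = 12.3746

12.3746


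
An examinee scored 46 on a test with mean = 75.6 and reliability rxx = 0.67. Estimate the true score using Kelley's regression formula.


T_est = rxx * X + (1 - rxx) * mean
T_est = 0.67 * 46 + 0.33 * 75.6
T_est = 30.82 + 24.948
T_est = 55.768

55.768


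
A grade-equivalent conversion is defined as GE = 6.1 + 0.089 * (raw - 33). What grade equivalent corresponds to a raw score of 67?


raw - median = 67 - 33 = 34
slope * diff = 0.089 * 34 = 3.026
GE = 6.1 + 3.026
GE = 9.126

9.126


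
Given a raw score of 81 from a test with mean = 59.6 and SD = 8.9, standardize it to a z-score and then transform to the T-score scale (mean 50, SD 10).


z = (X - mean) / SD = (81 - 59.6) / 8.9
z = 21.4 / 8.9
z = 2.4045
T-score = T = 50 + 10z
Carry z at full precision (z = 21.4 / 8.9) into the conversion:
T-score = 50 + 10 * (21.4 / 8.9) = 50 + 214 / 8.9
T-score = 50 + 24.0449
T-score = 74.0449

74.0449


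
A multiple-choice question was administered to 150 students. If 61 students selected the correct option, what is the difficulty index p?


Item difficulty p = number correct / total examinees
p = 61 / 150
p = 0.4067

0.4067


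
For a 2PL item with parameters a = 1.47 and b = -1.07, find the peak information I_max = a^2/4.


For 2PL, max info at theta = b = -1.07
I_max = a^2 / 4 = 1.47^2 / 4
= 2.1609 / 4
I_max = 0.5402

0.5402


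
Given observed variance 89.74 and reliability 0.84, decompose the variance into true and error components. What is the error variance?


var_true = rxx * var_obs = 0.84 * 89.74 = 75.3816
var_error = var_obs - var_true
var_error = 89.74 - 75.3816
var_error = 14.3584

14.3584


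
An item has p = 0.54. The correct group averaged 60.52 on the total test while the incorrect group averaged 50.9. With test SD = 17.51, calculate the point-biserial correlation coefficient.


q = 1 - p = 0.46
rpb = ((M1 - M0) / SD) * sqrt(p * q)
rpb = ((60.52 - 50.9) / 17.51) * sqrt(0.54 * 0.46)
rpb = 0.2738

0.2738


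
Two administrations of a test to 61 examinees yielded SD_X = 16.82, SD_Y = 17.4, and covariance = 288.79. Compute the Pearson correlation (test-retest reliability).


r = cov(X,Y) / (SD_X * SD_Y)
r = 288.79 / (16.82 * 17.4)
r = 288.79 / 292.668
r = 0.9867

0.9867


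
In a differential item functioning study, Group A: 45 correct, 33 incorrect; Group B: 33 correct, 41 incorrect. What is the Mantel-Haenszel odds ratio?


Odds_A = 45/33 = 1.3636
Odds_B = 33/41 = 0.8049
OR = Odds_A / Odds_B = 1.3636 / 0.8049
Exactly, OR = (45 * 41) / (33 * 33) = 1845 / 1089
OR = 1.6942

1.6942


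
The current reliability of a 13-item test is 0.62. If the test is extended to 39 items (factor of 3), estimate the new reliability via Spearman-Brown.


r_new = (n * rxx) / (1 + (n-1) * rxx)
r_new = (3 * 0.62) / (1 + 2 * 0.62)
r_new = 1.86 / 2.24
r_new = 0.8304

0.8304


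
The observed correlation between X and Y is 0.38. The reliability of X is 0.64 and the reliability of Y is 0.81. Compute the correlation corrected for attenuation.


r_corrected = rxy / sqrt(rxx * ryy)
= 0.38 / sqrt(0.64 * 0.81)
= 0.38 / sqrt(0.5184)
= 0.38 / 0.72
r_corrected = 0.5278

0.5278


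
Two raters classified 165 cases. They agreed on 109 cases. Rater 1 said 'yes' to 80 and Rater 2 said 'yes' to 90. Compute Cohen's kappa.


P_o = 109/165 = 0.660606
P_e = (80*90 + 85*75) / 27225 = 0.498623
kappa = (P_o - P_e) / (1 - P_e)
kappa = (0.660606 - 0.498623) / (1 - 0.498623)
kappa = 0.3231

0.3231


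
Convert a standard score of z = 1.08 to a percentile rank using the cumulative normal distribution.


CDF(z) = 0.5 * (1 + erf(z/sqrt(2)))
erf(0.7637) = 0.7199
CDF = 0.8599
Percentile rank = 0.8599 * 100 = 85.99

85.99


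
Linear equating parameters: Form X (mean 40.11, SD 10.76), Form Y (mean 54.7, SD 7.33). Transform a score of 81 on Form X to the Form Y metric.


slope = SD_Y / SD_X = 7.33 / 10.76 ~ 0.6812
intercept = mean_Y - slope * mean_X = 54.7 - (7.33 / 10.76) * 40.11 ~ 27.376
Y = slope * X + intercept. To avoid rounding drift from the rounded slope/intercept, evaluate the equivalent form Y = mean_Y + SD_Y * (X - mean_X) / SD_X at full precision:
Y = 54.7 + 7.33 * (81 - 40.11) / 10.76
Y = 54.7 + 7.33 * 40.89 / 10.76
Y = 54.7 + 299.7237 / 10.76
Y = 54.7 + 27.8554
Y = 82.5554

82.5554


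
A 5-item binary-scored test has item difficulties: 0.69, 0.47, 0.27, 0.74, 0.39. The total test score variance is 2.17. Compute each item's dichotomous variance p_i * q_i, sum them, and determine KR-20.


For each item, compute p_i * q_i:
  Item 1: 0.69 * 0.31 = 0.2139
  Item 2: 0.47 * 0.53 = 0.2491
  Item 3: 0.27 * 0.73 = 0.1971
  Item 4: 0.74 * 0.26 = 0.1924
  Item 5: 0.39 * 0.61 = 0.2379
Sum(p_i * q_i) = 0.2139 + 0.2491 + 0.1971 + 0.1924 + 0.2379 = 1.0904
KR-20 = (k/(k-1)) * (1 - Sum(p_i*q_i) / Var_total)
= (5/4) * (1 - 1.0904/2.17)
= 1.25 * 0.4975
KR-20 = 0.6219

0.6219


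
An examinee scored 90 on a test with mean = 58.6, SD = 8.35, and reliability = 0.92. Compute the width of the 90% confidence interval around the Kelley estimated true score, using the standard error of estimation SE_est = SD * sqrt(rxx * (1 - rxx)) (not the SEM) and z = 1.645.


True score estimate = 0.92*90 + 0.08*58.6 = 87.488
SE_est = SD * sqrt(rxx * (1 - rxx)) = 8.35 * sqrt(0.92 * 0.08) = 8.35 * sqrt(0.0736) = 2.265298
CI = T_est +/- z * SE_est, so width = 2 * z * SE_est = 2 * 1.645 * 2.265298
Width = 7.4528

7.4528


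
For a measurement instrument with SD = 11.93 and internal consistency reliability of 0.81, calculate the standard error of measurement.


SEM = SD * sqrt(1 - rxx)
SEM = 11.93 * sqrt(1 - 0.81)
SEM = 11.93 * sqrt(0.19) = 11.93 * 0.43589
SEM = 5.2002

5.2002


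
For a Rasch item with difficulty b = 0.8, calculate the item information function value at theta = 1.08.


P = 1/(1+exp(-(1.08-0.8))) = 0.5695
I = P*(1-P) = 0.5695 * 0.4305
I = 0.2452

0.2452


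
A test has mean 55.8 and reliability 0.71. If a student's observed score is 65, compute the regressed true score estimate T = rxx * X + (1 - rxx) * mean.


T_est = rxx * X + (1 - rxx) * mean
T_est = 0.71 * 65 + 0.29 * 55.8
T_est = 46.15 + 16.182
T_est = 62.332

62.332


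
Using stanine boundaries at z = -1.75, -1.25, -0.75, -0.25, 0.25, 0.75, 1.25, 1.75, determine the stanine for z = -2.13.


Stanine boundaries: [-1.75, -1.25, -0.75, -0.25, 0.25, 0.75, 1.25, 1.75]
z = -2.13
Check each boundary:
  z < -1.75
  z < -1.25
  z < -0.75
  z < -0.25
  z < 0.25
  z < 0.75
  z < 1.25
  z < 1.75
Highest qualifying boundary gives stanine = 1

1


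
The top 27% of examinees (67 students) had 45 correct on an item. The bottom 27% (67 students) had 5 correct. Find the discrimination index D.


p_upper = 45/67 = 0.6716
p_lower = 5/67 = 0.0746
D = 0.6716 - 0.0746 = 0.597

0.597


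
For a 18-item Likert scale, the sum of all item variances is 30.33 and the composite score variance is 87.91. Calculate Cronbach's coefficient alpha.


alpha = (k/(k-1)) * (1 - sum(si^2)/s_total^2)
= (18/17) * (1 - 30.33/87.91)
alpha = 0.6935

0.6935


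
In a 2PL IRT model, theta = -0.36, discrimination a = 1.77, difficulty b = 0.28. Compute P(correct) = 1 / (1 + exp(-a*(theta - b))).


a*(theta - b) = 1.77 * (-0.36 - 0.28) = -1.1328
exp(--1.1328) = 3.1043
P = 1 / (1 + 3.1043)
P = 0.2436

0.2436


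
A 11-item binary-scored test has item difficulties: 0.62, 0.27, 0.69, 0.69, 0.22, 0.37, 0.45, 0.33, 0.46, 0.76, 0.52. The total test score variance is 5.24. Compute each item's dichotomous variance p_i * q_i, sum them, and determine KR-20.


For each item, compute p_i * q_i:
  Item 1: 0.62 * 0.38 = 0.2356
  Item 2: 0.27 * 0.73 = 0.1971
  Item 3: 0.69 * 0.31 = 0.2139
  Item 4: 0.69 * 0.31 = 0.2139
  Item 5: 0.22 * 0.78 = 0.1716
  Item 6: 0.37 * 0.63 = 0.2331
  Item 7: 0.45 * 0.55 = 0.2475
  Item 8: 0.33 * 0.67 = 0.2211
  Item 9: 0.46 * 0.54 = 0.2484
  Item 10: 0.76 * 0.24 = 0.1824
  Item 11: 0.52 * 0.48 = 0.2496
Sum(p_i * q_i) = 0.2356 + 0.1971 + 0.2139 + 0.2139 + 0.1716 + 0.2331 + 0.2475 + 0.2211 + 0.2484 + 0.1824 + 0.2496 = 2.4142
KR-20 = (k/(k-1)) * (1 - Sum(p_i*q_i) / Var_total)
= (11/10) * (1 - 2.4142/5.24)
= 1.1 * 0.5393
KR-20 = 0.5932

0.5932


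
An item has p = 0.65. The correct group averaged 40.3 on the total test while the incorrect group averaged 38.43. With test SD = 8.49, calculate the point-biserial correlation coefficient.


q = 1 - p = 0.35
rpb = ((M1 - M0) / SD) * sqrt(p * q)
rpb = ((40.3 - 38.43) / 8.49) * sqrt(0.65 * 0.35)
rpb = 0.1051

0.1051


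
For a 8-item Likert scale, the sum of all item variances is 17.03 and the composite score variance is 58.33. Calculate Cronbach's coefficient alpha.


alpha = (k/(k-1)) * (1 - sum(si^2)/s_total^2)
= (8/7) * (1 - 17.03/58.33)
alpha = 0.8092

0.8092


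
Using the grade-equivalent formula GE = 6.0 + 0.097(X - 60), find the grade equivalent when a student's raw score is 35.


raw - median = 35 - 60 = -25
slope * diff = 0.097 * -25 = -2.425
GE = 6.0 + -2.425
GE = 3.575

3.575


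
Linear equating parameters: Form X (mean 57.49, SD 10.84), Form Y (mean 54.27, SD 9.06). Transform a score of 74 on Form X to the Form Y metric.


slope = SD_Y / SD_X = 9.06 / 10.84 ~ 0.8358
intercept = mean_Y - slope * mean_X = 54.27 - (9.06 / 10.84) * 57.49 ~ 6.2202
Y = slope * X + intercept. To avoid rounding drift from the rounded slope/intercept, evaluate the equivalent form Y = mean_Y + SD_Y * (X - mean_X) / SD_X at full precision:
Y = 54.27 + 9.06 * (74 - 57.49) / 10.84
Y = 54.27 + 9.06 * 16.51 / 10.84
Y = 54.27 + 149.5806 / 10.84
Y = 54.27 + 13.7989
Y = 68.0689

68.0689


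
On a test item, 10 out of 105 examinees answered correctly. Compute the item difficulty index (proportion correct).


Item difficulty p = number correct / total examinees
p = 10 / 105
p = 0.0952

0.0952


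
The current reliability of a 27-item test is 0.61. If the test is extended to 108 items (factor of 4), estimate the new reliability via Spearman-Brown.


r_new = (n * rxx) / (1 + (n-1) * rxx)
r_new = (4 * 0.61) / (1 + 3 * 0.61)
r_new = 2.44 / 2.83
r_new = 0.8622

0.8622


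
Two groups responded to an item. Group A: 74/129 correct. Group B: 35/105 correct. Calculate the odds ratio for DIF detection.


Odds_A = 74/55 = 1.3455
Odds_B = 35/70 = 0.5
OR = Odds_A / Odds_B = 1.3455 / 0.5
Exactly, OR = (74 * 70) / (55 * 35) = 5180 / 1925
OR = 2.6909

2.6909


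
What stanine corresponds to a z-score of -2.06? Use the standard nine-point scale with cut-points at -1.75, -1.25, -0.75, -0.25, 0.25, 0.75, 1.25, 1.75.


Stanine boundaries: [-1.75, -1.25, -0.75, -0.25, 0.25, 0.75, 1.25, 1.75]
z = -2.06
Check each boundary:
  z < -1.75
  z < -1.25
  z < -0.75
  z < -0.25
  z < 0.25
  z < 0.75
  z < 1.25
  z < 1.75
Highest qualifying boundary gives stanine = 1

1


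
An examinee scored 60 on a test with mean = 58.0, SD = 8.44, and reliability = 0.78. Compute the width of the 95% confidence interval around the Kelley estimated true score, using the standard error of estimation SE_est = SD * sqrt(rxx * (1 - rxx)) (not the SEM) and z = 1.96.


True score estimate = 0.78*60 + 0.22*58.0 = 59.56
SE_est = SD * sqrt(rxx * (1 - rxx)) = 8.44 * sqrt(0.78 * 0.22) = 8.44 * sqrt(0.1716) = 3.496239
CI = T_est +/- z * SE_est, so width = 2 * z * SE_est = 2 * 1.96 * 3.496239
Width = 13.7053

13.7053


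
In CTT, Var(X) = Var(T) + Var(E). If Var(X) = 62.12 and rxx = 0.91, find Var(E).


var_true = rxx * var_obs = 0.91 * 62.12 = 56.5292
var_error = var_obs - var_true
var_error = 62.12 - 56.5292
var_error = 5.5908

5.5908


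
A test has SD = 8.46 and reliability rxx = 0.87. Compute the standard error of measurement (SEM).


SEM = SD * sqrt(1 - rxx)
SEM = 8.46 * sqrt(1 - 0.87)
SEM = 8.46 * sqrt(0.13) = 8.46 * 0.360555
SEM = 3.0503

3.0503


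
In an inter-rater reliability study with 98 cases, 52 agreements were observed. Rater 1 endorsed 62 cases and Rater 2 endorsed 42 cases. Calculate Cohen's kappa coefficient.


P_o = 52/98 = 0.530612
P_e = (62*42 + 36*56) / 9604 = 0.48105
kappa = (P_o - P_e) / (1 - P_e)
kappa = (0.530612 - 0.48105) / (1 - 0.48105)
kappa = 0.0955

0.0955


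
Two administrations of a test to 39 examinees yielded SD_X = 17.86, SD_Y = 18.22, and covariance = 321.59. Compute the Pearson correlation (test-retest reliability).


r = cov(X,Y) / (SD_X * SD_Y)
r = 321.59 / (17.86 * 18.22)
r = 321.59 / 325.4092
r = 0.9883

0.9883


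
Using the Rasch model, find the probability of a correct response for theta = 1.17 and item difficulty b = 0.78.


theta - b = 1.17 - 0.78 = 0.39
exp(-(theta - b)) = exp(-0.39) = 0.6771
P = 1 / (1 + 0.6771)
P = 0.5963

0.5963


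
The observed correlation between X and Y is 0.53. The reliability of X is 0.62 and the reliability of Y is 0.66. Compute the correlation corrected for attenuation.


r_corrected = rxy / sqrt(rxx * ryy)
= 0.53 / sqrt(0.62 * 0.66)
= 0.53 / sqrt(0.4092)
= 0.53 / 0.639687
r_corrected = 0.8285

0.8285


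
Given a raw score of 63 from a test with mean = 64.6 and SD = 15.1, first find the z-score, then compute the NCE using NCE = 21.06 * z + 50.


z = (X - mean) / SD = (63 - 64.6) / 15.1
z = -1.6 / 15.1
z = -0.106
NCE = NCE = 21.06z + 50
Carry z at full precision (z = -1.6 / 15.1) into the conversion:
NCE = 21.06 * (-1.6 / 15.1) + 50 = -33.696 / 15.1 + 50
NCE = -2.2315 + 50
NCE = 47.7685

47.7685


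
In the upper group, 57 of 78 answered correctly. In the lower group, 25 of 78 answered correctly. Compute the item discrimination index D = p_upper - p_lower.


p_upper = 57/78 = 0.7308
p_lower = 25/78 = 0.3205
D = 0.7308 - 0.3205 = 0.4103

0.4103


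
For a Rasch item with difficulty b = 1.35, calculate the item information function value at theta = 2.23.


P = 1/(1+exp(-(2.23-1.35))) = 0.7068
I = P*(1-P) = 0.7068 * 0.2932
I = 0.2072

0.2072


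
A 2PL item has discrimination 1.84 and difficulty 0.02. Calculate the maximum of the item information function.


For 2PL, max info at theta = b = 0.02
I_max = a^2 / 4 = 1.84^2 / 4
= 3.3856 / 4
I_max = 0.8464

0.8464


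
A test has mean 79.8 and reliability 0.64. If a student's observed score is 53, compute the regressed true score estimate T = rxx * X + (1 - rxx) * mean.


T_est = rxx * X + (1 - rxx) * mean
T_est = 0.64 * 53 + 0.36 * 79.8
T_est = 33.92 + 28.728
T_est = 62.648

62.648


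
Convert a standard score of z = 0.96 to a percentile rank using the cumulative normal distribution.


CDF(z) = 0.5 * (1 + erf(z/sqrt(2)))
erf(0.6788) = 0.6629
CDF = 0.8315
Percentile rank = 0.8315 * 100 = 83.15

83.15


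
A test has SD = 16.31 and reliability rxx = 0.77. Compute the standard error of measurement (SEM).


SEM = SD * sqrt(1 - rxx)
SEM = 16.31 * sqrt(1 - 0.77)
SEM = 16.31 * sqrt(0.23) = 16.31 * 0.479583
SEM = 7.822

7.822


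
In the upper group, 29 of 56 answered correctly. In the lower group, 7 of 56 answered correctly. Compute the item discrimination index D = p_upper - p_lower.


p_upper = 29/56 = 0.5179
p_lower = 7/56 = 0.125
D = 0.5179 - 0.125 = 0.3929

0.3929


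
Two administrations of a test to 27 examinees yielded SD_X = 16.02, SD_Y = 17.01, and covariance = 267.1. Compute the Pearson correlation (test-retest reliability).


r = cov(X,Y) / (SD_X * SD_Y)
r = 267.1 / (16.02 * 17.01)
r = 267.1 / 272.5002
r = 0.9802

0.9802


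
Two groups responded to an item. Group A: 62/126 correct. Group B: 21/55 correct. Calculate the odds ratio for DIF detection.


Odds_A = 62/64 = 0.9688
Odds_B = 21/34 = 0.6176
OR = Odds_A / Odds_B = 0.9688 / 0.6176
Exactly, OR = (62 * 34) / (64 * 21) = 2108 / 1344
OR = 1.5685

1.5685


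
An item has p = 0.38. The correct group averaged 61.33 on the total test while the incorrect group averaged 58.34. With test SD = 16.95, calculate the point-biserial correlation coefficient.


q = 1 - p = 0.62
rpb = ((M1 - M0) / SD) * sqrt(p * q)
rpb = ((61.33 - 58.34) / 16.95) * sqrt(0.38 * 0.62)
rpb = 0.0856

0.0856


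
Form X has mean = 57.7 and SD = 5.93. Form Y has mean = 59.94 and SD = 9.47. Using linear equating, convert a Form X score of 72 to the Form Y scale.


slope = SD_Y / SD_X = 9.47 / 5.93 ~ 1.597
intercept = mean_Y - slope * mean_X = 59.94 - (9.47 / 5.93) * 57.7 ~ -32.2049
Y = slope * X + intercept. To avoid rounding drift from the rounded slope/intercept, evaluate the equivalent form Y = mean_Y + SD_Y * (X - mean_X) / SD_X at full precision:
Y = 59.94 + 9.47 * (72 - 57.7) / 5.93
Y = 59.94 + 9.47 * 14.3 / 5.93
Y = 59.94 + 135.421 / 5.93
Y = 59.94 + 22.8366
Y = 82.7766

82.7766


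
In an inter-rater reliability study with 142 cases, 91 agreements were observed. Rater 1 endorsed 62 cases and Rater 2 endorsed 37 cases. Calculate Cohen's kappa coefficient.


P_o = 91/142 = 0.640845
P_e = (62*37 + 80*105) / 20164 = 0.530351
kappa = (P_o - P_e) / (1 - P_e)
kappa = (0.640845 - 0.530351) / (1 - 0.530351)
kappa = 0.2353

0.2353
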